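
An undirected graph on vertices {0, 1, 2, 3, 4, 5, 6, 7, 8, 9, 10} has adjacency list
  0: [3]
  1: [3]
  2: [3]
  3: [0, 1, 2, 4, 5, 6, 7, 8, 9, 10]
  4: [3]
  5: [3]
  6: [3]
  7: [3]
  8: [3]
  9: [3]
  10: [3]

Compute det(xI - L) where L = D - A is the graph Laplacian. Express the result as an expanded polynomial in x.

x^11 - 20x^10 + 135x^9 - 480x^8 + 1050x^7 - 1512x^6 + 1470x^5 - 960x^4 + 405x^3 - 100x^2 + 11x

Each diagonal entry of L is the vertex degree and each off-diagonal entry is -1 where an edge is present, 0 otherwise; in the order [0, 1, 2, 3, 4, 5, 6, 7, 8, 9, 10] the diagonal is [1, 1, 1, 10, 1, 1, 1, 1, 1, 1, 1]. Computing det(xI - L) by cofactor expansion (or equivalently via sum-over-permutations) gives x^11 - 20x^10 + 135x^9 - 480x^8 + 1050x^7 - 1512x^6 + 1470x^5 - 960x^4 + 405x^3 - 100x^2 + 11x. The constant term is 0 because L is singular (the all-ones vector lies in its kernel). The largest eigenvalue, 11, is at most the vertex count 11.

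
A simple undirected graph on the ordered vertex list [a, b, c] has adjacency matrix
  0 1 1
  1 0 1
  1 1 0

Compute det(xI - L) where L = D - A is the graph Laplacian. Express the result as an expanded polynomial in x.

Each diagonal entry of L is the vertex degree and each off-diagonal entry is -1 where an edge is present, 0 otherwise; in the order [a, b, c] the diagonal is [2, 2, 2]. Computing det(xI - L) by cofactor expansion (or equivalently via sum-over-permutations) gives x^3 - 6x^2 + 9x. The coefficient of x^2 equals -trace(L) = -6, matching the sum of degrees.

x^3 - 6x^2 + 9x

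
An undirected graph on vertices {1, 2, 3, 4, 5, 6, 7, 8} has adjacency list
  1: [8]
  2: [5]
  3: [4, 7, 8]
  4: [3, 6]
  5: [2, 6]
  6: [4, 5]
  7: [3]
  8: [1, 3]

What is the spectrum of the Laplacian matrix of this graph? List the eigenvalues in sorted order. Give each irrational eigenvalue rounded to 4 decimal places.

[0, 0.1864, 0.5858, 1, 2, 2.4707, 3.4142, 4.3429]

Each diagonal entry of L is the vertex degree and each off-diagonal entry is -1 where an edge is present, 0 otherwise; in the order [1, 2, 3, 4, 5, 6, 7, 8] the diagonal is [1, 1, 3, 2, 2, 2, 1, 2]. Diagonalising L (or applying a numerical eigensolver to the 8x8 matrix) gives the spectrum above. The single zero eigenvalue shows the graph is connected. The eigenvalues sum to 14, which equals trace(L) = 2|E|.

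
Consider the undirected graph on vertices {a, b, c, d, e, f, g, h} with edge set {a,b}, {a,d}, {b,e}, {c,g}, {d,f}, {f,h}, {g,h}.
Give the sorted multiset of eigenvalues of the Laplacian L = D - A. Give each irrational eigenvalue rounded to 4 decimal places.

[0, 0.1522, 0.5858, 1.2346, 2, 2.7654, 3.4142, 3.8478]

Each diagonal entry of L is the vertex degree and each off-diagonal entry is -1 where an edge is present, 0 otherwise; in the order [a, b, c, d, e, f, g, h] the diagonal is [2, 2, 1, 2, 1, 2, 2, 2]. L is symmetric positive semidefinite, so every eigenvalue is real and nonnegative. The single zero eigenvalue shows the graph is connected. The largest eigenvalue, 3.8478, is at most the vertex count 8.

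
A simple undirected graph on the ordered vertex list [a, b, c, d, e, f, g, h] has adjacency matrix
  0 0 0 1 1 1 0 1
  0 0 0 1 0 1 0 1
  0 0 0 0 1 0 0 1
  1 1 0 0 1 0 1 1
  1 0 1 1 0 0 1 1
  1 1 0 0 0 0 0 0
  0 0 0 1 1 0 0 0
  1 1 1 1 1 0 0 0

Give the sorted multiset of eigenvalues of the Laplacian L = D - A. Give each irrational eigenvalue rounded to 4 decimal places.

[0, 1.3187, 1.7639, 3, 3.3579, 6, 6.2361, 6.3234]

Reading degrees in the order [a, b, c, d, e, f, g, h] gives [4, 3, 2, 5, 5, 2, 2, 5]; set D = diag(4, 3, 2, 5, 5, 2, 2, 5) and form L = D - A. Since every row of L sums to 0, the all-ones vector is in the kernel and 0 is an eigenvalue. The single zero eigenvalue shows the graph is connected. There is one zero in the spectrum, matching the 1 component.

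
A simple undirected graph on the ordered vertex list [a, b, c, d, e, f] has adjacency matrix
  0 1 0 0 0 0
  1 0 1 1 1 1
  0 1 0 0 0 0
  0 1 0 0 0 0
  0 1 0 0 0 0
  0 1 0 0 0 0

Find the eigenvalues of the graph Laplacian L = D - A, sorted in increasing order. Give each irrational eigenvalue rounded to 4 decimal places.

With the vertex order [a, b, c, d, e, f], the degrees are [1, 5, 1, 1, 1, 1], giving D = diag(1, 5, 1, 1, 1, 1) and L = D - A. Diagonalising L (or applying a numerical eigensolver to the 6x6 matrix) gives the spectrum above. By the matrix-tree theorem the graph has (1/6) * product of the nonzero eigenvalues = 1 spanning tree. The eigenvalues sum to 10, which equals trace(L) = 2|E|.

[0, 1, 1, 1, 1, 6]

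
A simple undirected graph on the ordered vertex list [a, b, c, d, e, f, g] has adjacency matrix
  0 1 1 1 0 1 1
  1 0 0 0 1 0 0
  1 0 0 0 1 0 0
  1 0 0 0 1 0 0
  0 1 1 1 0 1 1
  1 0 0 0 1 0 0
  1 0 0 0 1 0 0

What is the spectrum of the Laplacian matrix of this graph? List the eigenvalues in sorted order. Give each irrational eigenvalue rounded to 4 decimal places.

[0, 2, 2, 2, 2, 5, 7]

Each diagonal entry of L is the vertex degree and each off-diagonal entry is -1 where an edge is present, 0 otherwise; in the order [a, b, c, d, e, f, g] the diagonal is [5, 2, 2, 2, 5, 2, 2]. Since every row of L sums to 0, the all-ones vector is in the kernel and 0 is an eigenvalue.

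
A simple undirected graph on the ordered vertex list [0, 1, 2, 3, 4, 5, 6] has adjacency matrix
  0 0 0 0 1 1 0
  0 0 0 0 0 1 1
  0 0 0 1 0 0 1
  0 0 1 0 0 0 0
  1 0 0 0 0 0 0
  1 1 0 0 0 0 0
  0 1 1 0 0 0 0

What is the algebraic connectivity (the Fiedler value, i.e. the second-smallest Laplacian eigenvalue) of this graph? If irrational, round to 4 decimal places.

With the vertex order [0, 1, 2, 3, 4, 5, 6], the degrees are [2, 2, 2, 1, 1, 2, 2], giving D = diag(2, 2, 2, 1, 1, 2, 2) and L = D - A. Computing the eigenvalues of L and sorting gives [0, 0.1981, 0.7530, 1.5550, 2.4450, 3.2470, 3.8019]. The Fiedler value lambda_2 = 0.1981 is strictly positive, so the graph is connected. By the matrix-tree theorem the graph has (1/7) * product of the nonzero eigenvalues = 1 spanning tree.

0.1981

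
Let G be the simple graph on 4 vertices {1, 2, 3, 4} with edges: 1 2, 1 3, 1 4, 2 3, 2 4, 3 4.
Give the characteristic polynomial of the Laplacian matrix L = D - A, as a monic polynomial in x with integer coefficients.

Each diagonal entry of L is the vertex degree and each off-diagonal entry is -1 where an edge is present, 0 otherwise; in the order [1, 2, 3, 4] the diagonal is [3, 3, 3, 3]. Computing det(xI - L) by cofactor expansion (or equivalently via sum-over-permutations) gives x^4 - 12x^3 + 48x^2 - 64x. Since p(0) = det(-L) = 0, x divides p(x). The largest eigenvalue, 4, is at most the vertex count 4.

x^4 - 12x^3 + 48x^2 - 64x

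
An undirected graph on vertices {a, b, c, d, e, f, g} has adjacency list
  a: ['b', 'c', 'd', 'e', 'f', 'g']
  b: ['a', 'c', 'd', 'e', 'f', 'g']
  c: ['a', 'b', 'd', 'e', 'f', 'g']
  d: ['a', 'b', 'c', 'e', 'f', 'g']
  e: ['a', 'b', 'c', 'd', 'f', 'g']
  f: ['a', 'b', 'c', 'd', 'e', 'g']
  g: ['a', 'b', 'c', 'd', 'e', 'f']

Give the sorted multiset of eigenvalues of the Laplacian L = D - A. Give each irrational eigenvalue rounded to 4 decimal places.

With the vertex order [a, b, c, d, e, f, g], the degrees are [6, 6, 6, 6, 6, 6, 6], giving D = diag(6, 6, 6, 6, 6, 6, 6) and L = D - A. Since every row of L sums to 0, the all-ones vector is in the kernel and 0 is an eigenvalue. The single zero eigenvalue shows the graph is connected. By the matrix-tree theorem the graph has (1/7) * product of the nonzero eigenvalues = 16807 spanning trees.

[0, 7, 7, 7, 7, 7, 7]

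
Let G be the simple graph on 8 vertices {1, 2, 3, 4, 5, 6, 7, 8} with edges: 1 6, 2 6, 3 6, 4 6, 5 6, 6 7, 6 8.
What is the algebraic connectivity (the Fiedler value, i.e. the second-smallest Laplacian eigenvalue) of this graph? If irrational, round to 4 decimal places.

1

With the vertex order [1, 2, 3, 4, 5, 6, 7, 8], the degrees are [1, 1, 1, 1, 1, 7, 1, 1], giving D = diag(1, 1, 1, 1, 1, 7, 1, 1) and L = D - A. The sorted Laplacian eigenvalues are [0, 1, 1, 1, 1, 1, 1, 8]; the algebraic connectivity is the second entry, 1.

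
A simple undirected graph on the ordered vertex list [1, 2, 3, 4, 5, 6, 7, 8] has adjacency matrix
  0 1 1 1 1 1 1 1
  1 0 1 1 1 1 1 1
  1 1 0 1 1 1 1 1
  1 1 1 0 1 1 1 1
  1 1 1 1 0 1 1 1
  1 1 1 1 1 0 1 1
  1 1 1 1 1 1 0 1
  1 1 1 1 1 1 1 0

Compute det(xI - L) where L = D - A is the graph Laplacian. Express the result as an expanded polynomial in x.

Each diagonal entry of L is the vertex degree and each off-diagonal entry is -1 where an edge is present, 0 otherwise; in the order [1, 2, 3, 4, 5, 6, 7, 8] the diagonal is [7, 7, 7, 7, 7, 7, 7, 7]. Computing det(xI - L) by cofactor expansion (or equivalently via sum-over-permutations) gives x^8 - 56x^7 + 1344x^6 - 17920x^5 + 143360x^4 - 688128x^3 + 1835008x^2 - 2097152x. The coefficient of x^7 equals -trace(L) = -56, matching the sum of degrees. The largest eigenvalue, 8, is at most the vertex count 8. By the matrix-tree theorem the graph has (1/8) * product of the nonzero eigenvalues = 262144 spanning trees.

x^8 - 56x^7 + 1344x^6 - 17920x^5 + 143360x^4 - 688128x^3 + 1835008x^2 - 2097152x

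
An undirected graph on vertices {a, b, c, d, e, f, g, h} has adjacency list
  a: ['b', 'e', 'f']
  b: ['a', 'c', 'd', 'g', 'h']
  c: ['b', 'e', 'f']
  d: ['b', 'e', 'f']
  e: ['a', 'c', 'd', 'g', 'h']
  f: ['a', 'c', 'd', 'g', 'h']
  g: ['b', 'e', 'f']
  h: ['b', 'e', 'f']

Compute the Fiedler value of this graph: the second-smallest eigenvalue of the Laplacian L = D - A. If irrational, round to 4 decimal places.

With the vertex order [a, b, c, d, e, f, g, h], the degrees are [3, 5, 3, 3, 5, 5, 3, 3], giving D = diag(3, 5, 3, 3, 5, 5, 3, 3) and L = D - A. Computing the eigenvalues of L and sorting gives [0, 3, 3, 3, 3, 5, 5, 8]. The Fiedler value lambda_2 = 3 is strictly positive, so the graph is connected. The largest eigenvalue, 8, is at most the vertex count 8.

3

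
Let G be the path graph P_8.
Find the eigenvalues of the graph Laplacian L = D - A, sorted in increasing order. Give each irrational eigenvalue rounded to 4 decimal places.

[0, 0.1522, 0.5858, 1.2346, 2, 2.7654, 3.4142, 3.8478]

The graph has 8 vertices and degree multiset [2, 2, 2, 2, 2, 2, 1, 1]; D is the diagonal matrix of degrees and L = D - A. Since every row of L sums to 0, the all-ones vector is in the kernel and 0 is an eigenvalue. The single zero eigenvalue shows the graph is connected.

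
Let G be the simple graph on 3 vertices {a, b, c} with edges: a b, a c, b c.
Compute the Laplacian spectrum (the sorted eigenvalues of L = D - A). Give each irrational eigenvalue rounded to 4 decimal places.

[0, 3, 3]

Each diagonal entry of L is the vertex degree and each off-diagonal entry is -1 where an edge is present, 0 otherwise; in the order [a, b, c] the diagonal is [2, 2, 2]. Since every row of L sums to 0, the all-ones vector is in the kernel and 0 is an eigenvalue. There is one zero in the spectrum, matching the 1 component.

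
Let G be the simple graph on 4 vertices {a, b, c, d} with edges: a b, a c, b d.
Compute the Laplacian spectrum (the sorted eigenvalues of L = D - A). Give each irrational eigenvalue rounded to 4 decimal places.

[0, 0.5858, 2, 3.4142]

Each diagonal entry of L is the vertex degree and each off-diagonal entry is -1 where an edge is present, 0 otherwise; in the order [a, b, c, d] the diagonal is [2, 2, 1, 1]. The multiplicity of 0 as a Laplacian eigenvalue equals the number of connected components. There is one zero in the spectrum, matching the 1 component. The eigenvalues sum to 6, which equals trace(L) = 2|E|.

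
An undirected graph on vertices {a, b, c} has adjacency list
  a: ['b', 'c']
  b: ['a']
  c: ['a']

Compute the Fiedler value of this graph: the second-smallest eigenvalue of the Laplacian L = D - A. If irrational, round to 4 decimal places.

1

Each diagonal entry of L is the vertex degree and each off-diagonal entry is -1 where an edge is present, 0 otherwise; in the order [a, b, c] the diagonal is [2, 1, 1]. The sorted Laplacian eigenvalues are [0, 1, 3]; the algebraic connectivity is the second entry, 1. The eigenvalues sum to 4, which equals trace(L) = 2|E|.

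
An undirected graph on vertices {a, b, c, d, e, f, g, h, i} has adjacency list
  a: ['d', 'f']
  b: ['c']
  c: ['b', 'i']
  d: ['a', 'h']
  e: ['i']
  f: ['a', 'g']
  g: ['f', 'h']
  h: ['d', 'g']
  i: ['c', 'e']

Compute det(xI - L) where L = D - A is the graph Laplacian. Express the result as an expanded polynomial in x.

x^9 - 16x^8 + 105x^7 - 364x^6 + 715x^5 - 790x^4 + 450x^3 - 100x^2

Reading degrees in the order [a, b, c, d, e, f, g, h, i] gives [2, 1, 2, 2, 1, 2, 2, 2, 2]; set D = diag(2, 1, 2, 2, 1, 2, 2, 2, 2) and form L = D - A. Computing det(xI - L) by cofactor expansion (or equivalently via sum-over-permutations) gives x^9 - 16x^8 + 105x^7 - 364x^6 + 715x^5 - 790x^4 + 450x^3 - 100x^2. Since p(0) = det(-L) = 0, x divides p(x). There are 2 zeros in the spectrum, matching the 2 components.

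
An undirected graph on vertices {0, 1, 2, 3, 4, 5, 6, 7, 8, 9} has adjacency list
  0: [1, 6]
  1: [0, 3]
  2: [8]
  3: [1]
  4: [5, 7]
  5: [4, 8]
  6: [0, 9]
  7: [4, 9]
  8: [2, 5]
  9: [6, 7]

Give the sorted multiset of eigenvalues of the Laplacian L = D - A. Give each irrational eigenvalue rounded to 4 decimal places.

[0, 0.0979, 0.3820, 0.8244, 1.3820, 2, 2.6180, 3.1756, 3.6180, 3.9021]

Reading degrees in the order [0, 1, 2, 3, 4, 5, 6, 7, 8, 9] gives [2, 2, 1, 1, 2, 2, 2, 2, 2, 2]; set D = diag(2, 2, 1, 1, 2, 2, 2, 2, 2, 2) and form L = D - A. L is symmetric positive semidefinite, so every eigenvalue is real and nonnegative. There is one zero in the spectrum, matching the 1 component.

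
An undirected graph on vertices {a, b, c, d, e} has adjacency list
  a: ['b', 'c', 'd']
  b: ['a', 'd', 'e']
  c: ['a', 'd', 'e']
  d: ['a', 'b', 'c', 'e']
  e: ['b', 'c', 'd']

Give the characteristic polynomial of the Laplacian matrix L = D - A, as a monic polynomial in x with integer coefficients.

Reading degrees in the order [a, b, c, d, e] gives [3, 3, 3, 4, 3]; set D = diag(3, 3, 3, 4, 3) and form L = D - A. L has integer entries, so p(x) = det(xI - L) has integer coefficients. Expanding the determinant yields x^5 - 16x^4 + 94x^3 - 240x^2 + 225x. The coefficient of x^4 equals -trace(L) = -16, matching the sum of degrees. The eigenvalues sum to 16, which equals trace(L) = 2|E|. By the matrix-tree theorem the graph has (1/5) * product of the nonzero eigenvalues = 45 spanning trees.

x^5 - 16x^4 + 94x^3 - 240x^2 + 225x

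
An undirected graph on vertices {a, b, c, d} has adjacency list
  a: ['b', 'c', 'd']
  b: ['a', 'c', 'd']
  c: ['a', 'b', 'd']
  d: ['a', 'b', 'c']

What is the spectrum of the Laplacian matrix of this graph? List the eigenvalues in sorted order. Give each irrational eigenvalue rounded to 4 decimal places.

With the vertex order [a, b, c, d], the degrees are [3, 3, 3, 3], giving D = diag(3, 3, 3, 3) and L = D - A. L is symmetric positive semidefinite, so every eigenvalue is real and nonnegative. The single zero eigenvalue shows the graph is connected. By the matrix-tree theorem the graph has (1/4) * product of the nonzero eigenvalues = 16 spanning trees. There is one zero in the spectrum, matching the 1 component.

[0, 4, 4, 4]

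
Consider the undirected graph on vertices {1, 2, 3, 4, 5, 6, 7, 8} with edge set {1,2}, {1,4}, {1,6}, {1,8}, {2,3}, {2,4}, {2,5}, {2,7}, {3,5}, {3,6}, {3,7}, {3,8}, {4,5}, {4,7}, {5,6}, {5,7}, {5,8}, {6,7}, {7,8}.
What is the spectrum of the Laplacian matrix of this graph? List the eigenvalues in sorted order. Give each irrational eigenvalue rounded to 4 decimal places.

[0, 3.3588, 4, 4, 5.2763, 6.5892, 7, 7.7757]

Each diagonal entry of L is the vertex degree and each off-diagonal entry is -1 where an edge is present, 0 otherwise; in the order [1, 2, 3, 4, 5, 6, 7, 8] the diagonal is [4, 5, 5, 4, 6, 4, 6, 4]. L is symmetric positive semidefinite, so every eigenvalue is real and nonnegative. The single zero eigenvalue shows the graph is connected. The largest eigenvalue, 7.7757, is at most the vertex count 8. By the matrix-tree theorem the graph has (1/8) * product of the nonzero eigenvalues = 12712 spanning trees.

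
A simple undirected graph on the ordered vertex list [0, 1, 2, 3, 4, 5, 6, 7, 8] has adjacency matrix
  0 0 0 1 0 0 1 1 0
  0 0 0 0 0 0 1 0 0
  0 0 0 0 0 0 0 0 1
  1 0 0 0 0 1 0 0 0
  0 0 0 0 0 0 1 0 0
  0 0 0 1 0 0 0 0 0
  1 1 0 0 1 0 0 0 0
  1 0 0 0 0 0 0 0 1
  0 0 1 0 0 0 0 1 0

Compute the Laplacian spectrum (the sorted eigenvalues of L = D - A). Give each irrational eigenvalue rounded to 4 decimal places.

[0, 0.2217, 0.3327, 1, 1.1923, 2.1071, 3, 3.4413, 4.7049]

Each diagonal entry of L is the vertex degree and each off-diagonal entry is -1 where an edge is present, 0 otherwise; in the order [0, 1, 2, 3, 4, 5, 6, 7, 8] the diagonal is [3, 1, 1, 2, 1, 1, 3, 2, 2]. Since every row of L sums to 0, the all-ones vector is in the kernel and 0 is an eigenvalue.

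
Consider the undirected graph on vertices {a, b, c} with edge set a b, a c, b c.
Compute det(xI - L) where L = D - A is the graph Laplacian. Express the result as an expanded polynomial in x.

Each diagonal entry of L is the vertex degree and each off-diagonal entry is -1 where an edge is present, 0 otherwise; in the order [a, b, c] the diagonal is [2, 2, 2]. The eigenvalues of L are [0, 3, 3]; the characteristic polynomial is the product of (x - lambda_i), which multiplies out to x^3 - 6x^2 + 9x. The coefficient of x^2 equals -trace(L) = -6, matching the sum of degrees.

x^3 - 6x^2 + 9x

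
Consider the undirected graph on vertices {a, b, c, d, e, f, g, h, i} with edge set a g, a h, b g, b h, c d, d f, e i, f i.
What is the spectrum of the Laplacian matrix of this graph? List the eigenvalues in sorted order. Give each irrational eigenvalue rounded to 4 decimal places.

[0, 0, 0.3820, 1.3820, 2, 2, 2.6180, 3.6180, 4]

With the vertex order [a, b, c, d, e, f, g, h, i], the degrees are [2, 2, 1, 2, 1, 2, 2, 2, 2], giving D = diag(2, 2, 1, 2, 1, 2, 2, 2, 2) and L = D - A. Since every row of L sums to 0, the all-ones vector is in the kernel and 0 is an eigenvalue. The 2 zero eigenvalues correspond to the 2 connected components. The eigenvalues sum to 16, which equals trace(L) = 2|E|.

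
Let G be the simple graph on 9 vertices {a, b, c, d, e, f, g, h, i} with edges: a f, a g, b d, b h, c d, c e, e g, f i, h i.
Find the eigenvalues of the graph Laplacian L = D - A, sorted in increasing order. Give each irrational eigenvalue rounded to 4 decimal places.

With the vertex order [a, b, c, d, e, f, g, h, i], the degrees are [2, 2, 2, 2, 2, 2, 2, 2, 2], giving D = diag(2, 2, 2, 2, 2, 2, 2, 2, 2) and L = D - A. L is symmetric positive semidefinite, so every eigenvalue is real and nonnegative. The single zero eigenvalue shows the graph is connected. The eigenvalues sum to 18, which equals trace(L) = 2|E|. The largest eigenvalue, 3.8794, is at most the vertex count 9.

[0, 0.4679, 0.4679, 1.6527, 1.6527, 3, 3, 3.8794, 3.8794]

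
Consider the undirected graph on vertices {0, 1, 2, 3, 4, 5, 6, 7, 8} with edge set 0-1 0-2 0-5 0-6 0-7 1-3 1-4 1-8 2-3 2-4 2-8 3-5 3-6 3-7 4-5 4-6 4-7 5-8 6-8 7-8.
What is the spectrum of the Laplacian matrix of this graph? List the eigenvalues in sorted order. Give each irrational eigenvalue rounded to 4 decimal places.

Each diagonal entry of L is the vertex degree and each off-diagonal entry is -1 where an edge is present, 0 otherwise; in the order [0, 1, 2, 3, 4, 5, 6, 7, 8] the diagonal is [5, 4, 4, 5, 5, 4, 4, 4, 5]. Diagonalising L (or applying a numerical eigensolver to the 9x9 matrix) gives the spectrum above.

[0, 4, 4, 4, 4, 5, 5, 5, 9]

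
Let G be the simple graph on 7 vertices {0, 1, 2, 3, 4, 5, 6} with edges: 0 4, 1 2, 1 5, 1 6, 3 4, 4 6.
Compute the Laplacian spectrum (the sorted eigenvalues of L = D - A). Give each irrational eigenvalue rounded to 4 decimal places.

Each diagonal entry of L is the vertex degree and each off-diagonal entry is -1 where an edge is present, 0 otherwise; in the order [0, 1, 2, 3, 4, 5, 6] the diagonal is [1, 3, 1, 1, 3, 1, 2]. Diagonalising L (or applying a numerical eigensolver to the 7x7 matrix) gives the spectrum above. The eigenvalues sum to 12, which equals trace(L) = 2|E|. By the matrix-tree theorem the graph has (1/7) * product of the nonzero eigenvalues = 1 spanning tree.

[0, 0.2679, 1, 1, 1.5858, 3.7321, 4.4142]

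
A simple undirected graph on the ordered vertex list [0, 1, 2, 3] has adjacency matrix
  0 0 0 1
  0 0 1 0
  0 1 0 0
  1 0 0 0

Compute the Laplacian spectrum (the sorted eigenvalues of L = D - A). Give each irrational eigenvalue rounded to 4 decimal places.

With the vertex order [0, 1, 2, 3], the degrees are [1, 1, 1, 1], giving D = diag(1, 1, 1, 1) and L = D - A. Since every row of L sums to 0, the all-ones vector is in the kernel and 0 is an eigenvalue. The 2 zero eigenvalues correspond to the 2 connected components. There are 2 zeros in the spectrum, matching the 2 components. The largest eigenvalue, 2, is at most the vertex count 4.

[0, 0, 2, 2]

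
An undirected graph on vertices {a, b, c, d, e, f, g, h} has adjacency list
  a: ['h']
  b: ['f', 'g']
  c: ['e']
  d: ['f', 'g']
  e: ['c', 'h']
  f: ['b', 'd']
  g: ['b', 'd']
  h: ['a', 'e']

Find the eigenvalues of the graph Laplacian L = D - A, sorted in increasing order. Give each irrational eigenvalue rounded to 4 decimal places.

Each diagonal entry of L is the vertex degree and each off-diagonal entry is -1 where an edge is present, 0 otherwise; in the order [a, b, c, d, e, f, g, h] the diagonal is [1, 2, 1, 2, 2, 2, 2, 2]. L is symmetric positive semidefinite, so every eigenvalue is real and nonnegative. The 2 zero eigenvalues correspond to the 2 connected components. The eigenvalues sum to 14, which equals trace(L) = 2|E|.

[0, 0, 0.5858, 2, 2, 2, 3.4142, 4]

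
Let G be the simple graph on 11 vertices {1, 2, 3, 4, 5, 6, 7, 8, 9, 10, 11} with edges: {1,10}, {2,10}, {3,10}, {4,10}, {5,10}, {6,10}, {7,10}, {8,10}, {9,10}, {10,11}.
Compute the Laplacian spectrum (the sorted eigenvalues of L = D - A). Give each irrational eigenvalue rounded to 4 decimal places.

[0, 1, 1, 1, 1, 1, 1, 1, 1, 1, 11]

With the vertex order [1, 2, 3, 4, 5, 6, 7, 8, 9, 10, 11], the degrees are [1, 1, 1, 1, 1, 1, 1, 1, 1, 10, 1], giving D = diag(1, 1, 1, 1, 1, 1, 1, 1, 1, 10, 1) and L = D - A. Diagonalising L (or applying a numerical eigensolver to the 11x11 matrix) gives the spectrum above. The eigenvalues sum to 20, which equals trace(L) = 2|E|. By the matrix-tree theorem the graph has (1/11) * product of the nonzero eigenvalues = 1 spanning tree.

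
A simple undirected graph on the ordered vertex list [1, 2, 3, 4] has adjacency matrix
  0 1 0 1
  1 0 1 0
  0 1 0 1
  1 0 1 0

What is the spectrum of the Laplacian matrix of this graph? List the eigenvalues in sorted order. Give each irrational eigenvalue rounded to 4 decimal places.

Reading degrees in the order [1, 2, 3, 4] gives [2, 2, 2, 2]; set D = diag(2, 2, 2, 2) and form L = D - A. Since every row of L sums to 0, the all-ones vector is in the kernel and 0 is an eigenvalue. The single zero eigenvalue shows the graph is connected. By the matrix-tree theorem the graph has (1/4) * product of the nonzero eigenvalues = 4 spanning trees. There is one zero in the spectrum, matching the 1 component.

[0, 2, 2, 4]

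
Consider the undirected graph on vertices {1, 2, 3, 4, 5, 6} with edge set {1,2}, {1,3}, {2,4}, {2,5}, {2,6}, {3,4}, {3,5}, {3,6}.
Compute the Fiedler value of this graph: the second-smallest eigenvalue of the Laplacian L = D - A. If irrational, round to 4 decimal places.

Each diagonal entry of L is the vertex degree and each off-diagonal entry is -1 where an edge is present, 0 otherwise; in the order [1, 2, 3, 4, 5, 6] the diagonal is [2, 4, 4, 2, 2, 2]. Computing the eigenvalues of L and sorting gives [0, 2, 2, 2, 4, 6]. The Fiedler value lambda_2 = 2 is strictly positive, so the graph is connected. By the matrix-tree theorem the graph has (1/6) * product of the nonzero eigenvalues = 32 spanning trees.

2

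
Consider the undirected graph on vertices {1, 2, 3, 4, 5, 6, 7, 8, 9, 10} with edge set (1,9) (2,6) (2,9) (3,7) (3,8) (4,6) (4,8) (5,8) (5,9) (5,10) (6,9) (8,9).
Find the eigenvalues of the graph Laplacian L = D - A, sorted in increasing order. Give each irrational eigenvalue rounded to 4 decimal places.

[0, 0.3685, 0.6379, 0.9551, 1.6729, 2.2419, 2.8817, 3.8746, 5.0532, 6.3142]

Each diagonal entry of L is the vertex degree and each off-diagonal entry is -1 where an edge is present, 0 otherwise; in the order [1, 2, 3, 4, 5, 6, 7, 8, 9, 10] the diagonal is [1, 2, 2, 2, 3, 3, 1, 4, 5, 1]. The multiplicity of 0 as a Laplacian eigenvalue equals the number of connected components. The single zero eigenvalue shows the graph is connected. By the matrix-tree theorem the graph has (1/10) * product of the nonzero eigenvalues = 30 spanning trees.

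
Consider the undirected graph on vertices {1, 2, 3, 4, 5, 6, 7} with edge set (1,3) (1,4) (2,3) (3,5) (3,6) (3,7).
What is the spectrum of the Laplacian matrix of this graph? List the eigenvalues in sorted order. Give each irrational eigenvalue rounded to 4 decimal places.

[0, 0.4659, 1, 1, 1, 2.4827, 6.0514]

Each diagonal entry of L is the vertex degree and each off-diagonal entry is -1 where an edge is present, 0 otherwise; in the order [1, 2, 3, 4, 5, 6, 7] the diagonal is [2, 1, 5, 1, 1, 1, 1]. Diagonalising L (or applying a numerical eigensolver to the 7x7 matrix) gives the spectrum above. By the matrix-tree theorem the graph has (1/7) * product of the nonzero eigenvalues = 1 spanning tree.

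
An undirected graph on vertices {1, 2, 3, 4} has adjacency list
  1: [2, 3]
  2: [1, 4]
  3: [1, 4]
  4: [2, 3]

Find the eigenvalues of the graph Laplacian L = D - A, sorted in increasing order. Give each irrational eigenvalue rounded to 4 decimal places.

[0, 2, 2, 4]

Reading degrees in the order [1, 2, 3, 4] gives [2, 2, 2, 2]; set D = diag(2, 2, 2, 2) and form L = D - A. L is symmetric positive semidefinite, so every eigenvalue is real and nonnegative. The eigenvalues sum to 8, which equals trace(L) = 2|E|. There is one zero in the spectrum, matching the 1 component.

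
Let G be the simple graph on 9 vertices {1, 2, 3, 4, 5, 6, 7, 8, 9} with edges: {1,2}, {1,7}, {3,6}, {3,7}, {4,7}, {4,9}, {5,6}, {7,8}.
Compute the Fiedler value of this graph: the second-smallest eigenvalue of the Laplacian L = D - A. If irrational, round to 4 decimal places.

0.2398

Reading degrees in the order [1, 2, 3, 4, 5, 6, 7, 8, 9] gives [2, 1, 2, 2, 1, 2, 4, 1, 1]; set D = diag(2, 1, 2, 2, 1, 2, 4, 1, 1) and form L = D - A. The smallest Laplacian eigenvalue is always 0. The next one, lambda_2 = 0.2398, measures how hard the graph is to disconnect: larger values mean better connectivity. There is one zero in the spectrum, matching the 1 component.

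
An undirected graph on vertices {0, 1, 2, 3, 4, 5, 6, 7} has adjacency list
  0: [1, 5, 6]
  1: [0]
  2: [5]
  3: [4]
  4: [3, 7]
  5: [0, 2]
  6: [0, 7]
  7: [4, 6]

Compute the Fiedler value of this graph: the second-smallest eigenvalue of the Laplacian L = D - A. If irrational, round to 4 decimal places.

0.1864

Reading degrees in the order [0, 1, 2, 3, 4, 5, 6, 7] gives [3, 1, 1, 1, 2, 2, 2, 2]; set D = diag(3, 1, 1, 1, 2, 2, 2, 2) and form L = D - A. The smallest Laplacian eigenvalue is always 0. The next one, lambda_2 = 0.1864, measures how hard the graph is to disconnect: larger values mean better connectivity. By the matrix-tree theorem the graph has (1/8) * product of the nonzero eigenvalues = 1 spanning tree.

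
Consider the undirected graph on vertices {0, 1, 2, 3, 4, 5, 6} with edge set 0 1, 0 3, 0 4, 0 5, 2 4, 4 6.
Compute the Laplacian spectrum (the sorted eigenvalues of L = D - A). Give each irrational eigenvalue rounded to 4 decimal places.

Each diagonal entry of L is the vertex degree and each off-diagonal entry is -1 where an edge is present, 0 otherwise; in the order [0, 1, 2, 3, 4, 5, 6] the diagonal is [4, 1, 1, 1, 3, 1, 1]. The multiplicity of 0 as a Laplacian eigenvalue equals the number of connected components. There is one zero in the spectrum, matching the 1 component.

[0, 0.3983, 1, 1, 1, 3.3399, 5.2618]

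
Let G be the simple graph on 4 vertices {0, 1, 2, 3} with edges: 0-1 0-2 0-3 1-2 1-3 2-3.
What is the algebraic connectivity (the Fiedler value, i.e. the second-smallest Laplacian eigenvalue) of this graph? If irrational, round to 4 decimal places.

4

With the vertex order [0, 1, 2, 3], the degrees are [3, 3, 3, 3], giving D = diag(3, 3, 3, 3) and L = D - A. Computing the eigenvalues of L and sorting gives [0, 4, 4, 4]. The Fiedler value lambda_2 = 4 is strictly positive, so the graph is connected. The largest eigenvalue, 4, is at most the vertex count 4.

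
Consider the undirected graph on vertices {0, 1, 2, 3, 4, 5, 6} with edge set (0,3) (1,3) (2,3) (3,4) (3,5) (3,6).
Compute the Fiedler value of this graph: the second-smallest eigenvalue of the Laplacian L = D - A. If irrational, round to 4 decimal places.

1

Reading degrees in the order [0, 1, 2, 3, 4, 5, 6] gives [1, 1, 1, 6, 1, 1, 1]; set D = diag(1, 1, 1, 6, 1, 1, 1) and form L = D - A. The sorted Laplacian eigenvalues are [0, 1, 1, 1, 1, 1, 7]; the algebraic connectivity is the second entry, 1. The eigenvalues sum to 12, which equals trace(L) = 2|E|.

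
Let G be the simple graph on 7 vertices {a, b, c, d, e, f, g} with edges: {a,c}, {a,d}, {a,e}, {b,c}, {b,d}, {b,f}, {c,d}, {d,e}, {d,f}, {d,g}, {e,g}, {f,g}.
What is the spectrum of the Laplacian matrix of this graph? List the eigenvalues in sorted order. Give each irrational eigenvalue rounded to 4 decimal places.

With the vertex order [a, b, c, d, e, f, g], the degrees are [3, 3, 3, 6, 3, 3, 3], giving D = diag(3, 3, 3, 6, 3, 3, 3) and L = D - A. The multiplicity of 0 as a Laplacian eigenvalue equals the number of connected components. The largest eigenvalue, 7, is at most the vertex count 7.

[0, 2, 2, 4, 4, 5, 7]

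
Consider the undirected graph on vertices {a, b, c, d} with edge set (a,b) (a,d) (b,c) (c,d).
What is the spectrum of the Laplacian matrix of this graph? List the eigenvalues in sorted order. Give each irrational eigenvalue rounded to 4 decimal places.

[0, 2, 2, 4]

Reading degrees in the order [a, b, c, d] gives [2, 2, 2, 2]; set D = diag(2, 2, 2, 2) and form L = D - A. The multiplicity of 0 as a Laplacian eigenvalue equals the number of connected components.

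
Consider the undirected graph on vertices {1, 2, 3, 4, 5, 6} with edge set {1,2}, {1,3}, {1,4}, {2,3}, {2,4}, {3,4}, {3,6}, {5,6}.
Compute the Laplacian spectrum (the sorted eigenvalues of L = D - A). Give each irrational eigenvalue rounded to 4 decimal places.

Reading degrees in the order [1, 2, 3, 4, 5, 6] gives [3, 3, 4, 3, 1, 2]; set D = diag(3, 3, 4, 3, 1, 2) and form L = D - A. Diagonalising L (or applying a numerical eigensolver to the 6x6 matrix) gives the spectrum above. The eigenvalues sum to 16, which equals trace(L) = 2|E|.

[0, 0.4859, 2.4280, 4, 4, 5.0861]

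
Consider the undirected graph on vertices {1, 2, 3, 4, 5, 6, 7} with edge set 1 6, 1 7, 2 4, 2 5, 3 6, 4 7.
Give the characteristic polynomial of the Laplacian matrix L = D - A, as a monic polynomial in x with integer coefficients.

x^7 - 12x^6 + 55x^5 - 120x^4 + 126x^3 - 56x^2 + 7x

With the vertex order [1, 2, 3, 4, 5, 6, 7], the degrees are [2, 2, 1, 2, 1, 2, 2], giving D = diag(2, 2, 1, 2, 1, 2, 2) and L = D - A. Computing det(xI - L) by cofactor expansion (or equivalently via sum-over-permutations) gives x^7 - 12x^6 + 55x^5 - 120x^4 + 126x^3 - 56x^2 + 7x. The constant term is 0 because L is singular (the all-ones vector lies in its kernel). There is one zero in the spectrum, matching the 1 component.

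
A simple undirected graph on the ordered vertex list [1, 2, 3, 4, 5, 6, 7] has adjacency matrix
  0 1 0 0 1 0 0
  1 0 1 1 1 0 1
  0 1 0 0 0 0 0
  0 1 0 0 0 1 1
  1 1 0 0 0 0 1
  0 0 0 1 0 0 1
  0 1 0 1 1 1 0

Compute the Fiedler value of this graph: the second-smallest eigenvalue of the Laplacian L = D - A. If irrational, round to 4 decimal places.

With the vertex order [1, 2, 3, 4, 5, 6, 7], the degrees are [2, 5, 1, 3, 3, 2, 4], giving D = diag(2, 5, 1, 3, 3, 2, 4) and L = D - A. The smallest Laplacian eigenvalue is always 0. The next one, lambda_2 = 0.8975, measures how hard the graph is to disconnect: larger values mean better connectivity. The largest eigenvalue, 6.1455, is at most the vertex count 7.

0.8975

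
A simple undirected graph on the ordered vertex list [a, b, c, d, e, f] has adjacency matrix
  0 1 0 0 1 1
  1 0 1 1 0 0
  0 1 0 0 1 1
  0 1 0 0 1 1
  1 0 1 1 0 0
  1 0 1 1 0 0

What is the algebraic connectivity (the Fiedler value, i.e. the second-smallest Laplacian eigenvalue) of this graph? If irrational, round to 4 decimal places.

3

With the vertex order [a, b, c, d, e, f], the degrees are [3, 3, 3, 3, 3, 3], giving D = diag(3, 3, 3, 3, 3, 3) and L = D - A. Computing the eigenvalues of L and sorting gives [0, 3, 3, 3, 3, 6]. The Fiedler value lambda_2 = 3 is strictly positive, so the graph is connected. By the matrix-tree theorem the graph has (1/6) * product of the nonzero eigenvalues = 81 spanning trees. The largest eigenvalue, 6, is at most the vertex count 6.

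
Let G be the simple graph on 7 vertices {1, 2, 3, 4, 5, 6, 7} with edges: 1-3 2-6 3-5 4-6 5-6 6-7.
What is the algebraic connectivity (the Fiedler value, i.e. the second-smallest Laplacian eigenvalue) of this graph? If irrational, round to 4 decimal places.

0.2955

Reading degrees in the order [1, 2, 3, 4, 5, 6, 7] gives [1, 1, 2, 1, 2, 4, 1]; set D = diag(1, 1, 2, 1, 2, 4, 1) and form L = D - A. Computing the eigenvalues of L and sorting gives [0, 0.2955, 1, 1, 1.4911, 3.1169, 5.0965]. The Fiedler value lambda_2 = 0.2955 is strictly positive, so the graph is connected. By the matrix-tree theorem the graph has (1/7) * product of the nonzero eigenvalues = 1 spanning tree.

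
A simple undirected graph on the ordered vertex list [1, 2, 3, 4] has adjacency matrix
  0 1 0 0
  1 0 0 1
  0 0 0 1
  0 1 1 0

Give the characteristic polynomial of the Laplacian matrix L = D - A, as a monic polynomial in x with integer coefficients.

Each diagonal entry of L is the vertex degree and each off-diagonal entry is -1 where an edge is present, 0 otherwise; in the order [1, 2, 3, 4] the diagonal is [1, 2, 1, 2]. Computing det(xI - L) by cofactor expansion (or equivalently via sum-over-permutations) gives x^4 - 6x^3 + 10x^2 - 4x. The constant term is 0 because L is singular (the all-ones vector lies in its kernel). By the matrix-tree theorem the graph has (1/4) * product of the nonzero eigenvalues = 1 spanning tree.

x^4 - 6x^3 + 10x^2 - 4x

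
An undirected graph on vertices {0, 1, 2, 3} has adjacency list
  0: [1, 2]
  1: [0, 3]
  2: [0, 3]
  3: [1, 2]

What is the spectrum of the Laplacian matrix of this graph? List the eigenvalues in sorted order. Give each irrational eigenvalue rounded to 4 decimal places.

[0, 2, 2, 4]

Each diagonal entry of L is the vertex degree and each off-diagonal entry is -1 where an edge is present, 0 otherwise; in the order [0, 1, 2, 3] the diagonal is [2, 2, 2, 2]. The multiplicity of 0 as a Laplacian eigenvalue equals the number of connected components. The single zero eigenvalue shows the graph is connected.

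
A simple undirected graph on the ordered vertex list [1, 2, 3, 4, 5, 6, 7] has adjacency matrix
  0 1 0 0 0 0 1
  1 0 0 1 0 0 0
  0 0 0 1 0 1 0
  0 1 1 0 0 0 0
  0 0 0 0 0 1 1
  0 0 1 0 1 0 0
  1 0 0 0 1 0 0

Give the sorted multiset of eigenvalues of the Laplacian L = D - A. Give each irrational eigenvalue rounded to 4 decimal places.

With the vertex order [1, 2, 3, 4, 5, 6, 7], the degrees are [2, 2, 2, 2, 2, 2, 2], giving D = diag(2, 2, 2, 2, 2, 2, 2) and L = D - A. Since every row of L sums to 0, the all-ones vector is in the kernel and 0 is an eigenvalue. The single zero eigenvalue shows the graph is connected.

[0, 0.7530, 0.7530, 2.4450, 2.4450, 3.8019, 3.8019]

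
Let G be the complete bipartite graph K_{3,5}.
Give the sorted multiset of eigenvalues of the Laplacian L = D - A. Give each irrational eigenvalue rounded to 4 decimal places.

[0, 3, 3, 3, 3, 5, 5, 8]

The graph has 8 vertices and degree multiset [5, 5, 5, 3, 3, 3, 3, 3]; D is the diagonal matrix of degrees and L = D - A. The multiplicity of 0 as a Laplacian eigenvalue equals the number of connected components. The eigenvalues sum to 30, which equals trace(L) = 2|E|.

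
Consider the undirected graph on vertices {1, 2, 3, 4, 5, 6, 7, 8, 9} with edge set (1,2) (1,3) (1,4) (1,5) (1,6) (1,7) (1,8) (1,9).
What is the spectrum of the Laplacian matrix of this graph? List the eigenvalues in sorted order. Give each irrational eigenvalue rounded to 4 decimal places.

Each diagonal entry of L is the vertex degree and each off-diagonal entry is -1 where an edge is present, 0 otherwise; in the order [1, 2, 3, 4, 5, 6, 7, 8, 9] the diagonal is [8, 1, 1, 1, 1, 1, 1, 1, 1]. The multiplicity of 0 as a Laplacian eigenvalue equals the number of connected components. There is one zero in the spectrum, matching the 1 component.

[0, 1, 1, 1, 1, 1, 1, 1, 9]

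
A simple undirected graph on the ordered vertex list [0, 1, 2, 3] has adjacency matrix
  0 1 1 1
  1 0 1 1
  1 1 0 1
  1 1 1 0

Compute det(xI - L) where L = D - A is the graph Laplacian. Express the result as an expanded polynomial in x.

x^4 - 12x^3 + 48x^2 - 64x

Reading degrees in the order [0, 1, 2, 3] gives [3, 3, 3, 3]; set D = diag(3, 3, 3, 3) and form L = D - A. The eigenvalues of L are [0, 4, 4, 4]; the characteristic polynomial is the product of (x - lambda_i), which multiplies out to x^4 - 12x^3 + 48x^2 - 64x. The constant term is 0 because L is singular (the all-ones vector lies in its kernel). By the matrix-tree theorem the graph has (1/4) * product of the nonzero eigenvalues = 16 spanning trees. The eigenvalues sum to 12, which equals trace(L) = 2|E|.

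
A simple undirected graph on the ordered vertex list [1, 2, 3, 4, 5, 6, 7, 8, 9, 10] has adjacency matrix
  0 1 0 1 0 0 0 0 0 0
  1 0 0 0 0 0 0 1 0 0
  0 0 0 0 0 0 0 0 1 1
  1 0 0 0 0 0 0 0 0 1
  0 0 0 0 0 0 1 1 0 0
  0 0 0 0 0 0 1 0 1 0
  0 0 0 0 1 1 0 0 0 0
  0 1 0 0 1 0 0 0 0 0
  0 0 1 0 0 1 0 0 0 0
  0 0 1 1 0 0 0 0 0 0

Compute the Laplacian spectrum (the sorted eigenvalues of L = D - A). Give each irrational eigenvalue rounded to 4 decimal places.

Each diagonal entry of L is the vertex degree and each off-diagonal entry is -1 where an edge is present, 0 otherwise; in the order [1, 2, 3, 4, 5, 6, 7, 8, 9, 10] the diagonal is [2, 2, 2, 2, 2, 2, 2, 2, 2, 2]. The multiplicity of 0 as a Laplacian eigenvalue equals the number of connected components. The single zero eigenvalue shows the graph is connected. The largest eigenvalue, 4, is at most the vertex count 10.

[0, 0.3820, 0.3820, 1.3820, 1.3820, 2.6180, 2.6180, 3.6180, 3.6180, 4]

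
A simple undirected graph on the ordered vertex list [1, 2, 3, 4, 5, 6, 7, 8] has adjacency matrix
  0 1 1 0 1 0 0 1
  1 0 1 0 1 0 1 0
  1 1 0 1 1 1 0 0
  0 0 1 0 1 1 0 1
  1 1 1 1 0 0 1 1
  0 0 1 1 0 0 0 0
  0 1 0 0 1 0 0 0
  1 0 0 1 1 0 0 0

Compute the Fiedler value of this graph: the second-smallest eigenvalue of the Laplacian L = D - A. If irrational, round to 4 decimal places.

1.3895

With the vertex order [1, 2, 3, 4, 5, 6, 7, 8], the degrees are [4, 4, 5, 4, 6, 2, 2, 3], giving D = diag(4, 4, 5, 4, 6, 2, 2, 3) and L = D - A. The sorted Laplacian eigenvalues are [0, 1.3895, 2.1148, 3.2554, 4.4381, 5.3913, 6.3113, 7.0996]; the algebraic connectivity is the second entry, 1.3895. The eigenvalues sum to 30, which equals trace(L) = 2|E|. By the matrix-tree theorem the graph has (1/8) * product of the nonzero eigenvalues = 1282 spanning trees.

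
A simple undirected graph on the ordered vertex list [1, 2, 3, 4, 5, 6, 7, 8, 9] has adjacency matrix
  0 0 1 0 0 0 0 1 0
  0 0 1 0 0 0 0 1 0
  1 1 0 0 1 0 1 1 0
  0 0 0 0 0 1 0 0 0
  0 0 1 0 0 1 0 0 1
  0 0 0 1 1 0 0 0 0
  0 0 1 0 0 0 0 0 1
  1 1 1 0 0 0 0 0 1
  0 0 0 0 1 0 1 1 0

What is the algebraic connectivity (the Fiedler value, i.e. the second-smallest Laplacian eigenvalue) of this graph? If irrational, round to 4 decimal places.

0.3486

With the vertex order [1, 2, 3, 4, 5, 6, 7, 8, 9], the degrees are [2, 2, 5, 1, 3, 2, 2, 4, 3], giving D = diag(2, 2, 5, 1, 3, 2, 2, 4, 3) and L = D - A. Computing the eigenvalues of L and sorting gives [0, 0.3486, 1.4005, 2, 2, 3, 3.8262, 5, 6.4247]. The Fiedler value lambda_2 = 0.3486 is strictly positive, so the graph is connected. By the matrix-tree theorem the graph has (1/9) * product of the nonzero eigenvalues = 80 spanning trees. The largest eigenvalue, 6.4247, is at most the vertex count 9.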